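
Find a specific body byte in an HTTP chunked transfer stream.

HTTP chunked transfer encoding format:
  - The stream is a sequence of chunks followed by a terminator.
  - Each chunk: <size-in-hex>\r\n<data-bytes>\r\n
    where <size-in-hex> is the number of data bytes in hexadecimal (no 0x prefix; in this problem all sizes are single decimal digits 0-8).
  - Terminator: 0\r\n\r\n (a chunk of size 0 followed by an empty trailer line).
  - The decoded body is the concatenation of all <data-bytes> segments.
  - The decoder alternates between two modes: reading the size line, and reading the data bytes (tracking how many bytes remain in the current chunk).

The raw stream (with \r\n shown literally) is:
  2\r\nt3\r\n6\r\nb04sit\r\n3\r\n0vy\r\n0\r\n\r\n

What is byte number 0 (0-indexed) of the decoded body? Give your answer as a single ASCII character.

Answer: t

Derivation:
Chunk 1: stream[0..1]='2' size=0x2=2, data at stream[3..5]='t3' -> body[0..2], body so far='t3'
Chunk 2: stream[7..8]='6' size=0x6=6, data at stream[10..16]='b04sit' -> body[2..8], body so far='t3b04sit'
Chunk 3: stream[18..19]='3' size=0x3=3, data at stream[21..24]='0vy' -> body[8..11], body so far='t3b04sit0vy'
Chunk 4: stream[26..27]='0' size=0 (terminator). Final body='t3b04sit0vy' (11 bytes)
Body byte 0 = 't'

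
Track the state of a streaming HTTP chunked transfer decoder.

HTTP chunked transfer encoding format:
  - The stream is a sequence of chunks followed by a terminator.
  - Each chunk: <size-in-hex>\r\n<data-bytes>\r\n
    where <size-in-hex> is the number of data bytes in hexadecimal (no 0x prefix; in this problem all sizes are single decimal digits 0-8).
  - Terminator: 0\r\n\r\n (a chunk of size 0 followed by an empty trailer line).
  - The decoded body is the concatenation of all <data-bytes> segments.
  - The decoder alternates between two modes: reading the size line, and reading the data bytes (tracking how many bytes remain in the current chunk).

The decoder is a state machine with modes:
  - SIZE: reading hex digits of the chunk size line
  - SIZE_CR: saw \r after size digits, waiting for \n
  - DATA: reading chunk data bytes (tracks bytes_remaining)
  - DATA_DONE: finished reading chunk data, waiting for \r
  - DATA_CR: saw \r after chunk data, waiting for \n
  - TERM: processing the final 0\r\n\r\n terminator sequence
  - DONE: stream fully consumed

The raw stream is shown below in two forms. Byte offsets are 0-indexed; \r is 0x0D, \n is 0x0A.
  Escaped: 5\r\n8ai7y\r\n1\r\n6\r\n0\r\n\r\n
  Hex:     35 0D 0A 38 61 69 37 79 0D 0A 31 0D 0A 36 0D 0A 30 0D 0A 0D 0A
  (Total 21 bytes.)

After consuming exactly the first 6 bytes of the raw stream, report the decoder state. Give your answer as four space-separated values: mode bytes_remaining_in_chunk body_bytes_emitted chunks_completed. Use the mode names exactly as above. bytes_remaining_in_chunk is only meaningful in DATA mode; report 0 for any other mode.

Byte 0 = '5': mode=SIZE remaining=0 emitted=0 chunks_done=0
Byte 1 = 0x0D: mode=SIZE_CR remaining=0 emitted=0 chunks_done=0
Byte 2 = 0x0A: mode=DATA remaining=5 emitted=0 chunks_done=0
Byte 3 = '8': mode=DATA remaining=4 emitted=1 chunks_done=0
Byte 4 = 'a': mode=DATA remaining=3 emitted=2 chunks_done=0
Byte 5 = 'i': mode=DATA remaining=2 emitted=3 chunks_done=0

Answer: DATA 2 3 0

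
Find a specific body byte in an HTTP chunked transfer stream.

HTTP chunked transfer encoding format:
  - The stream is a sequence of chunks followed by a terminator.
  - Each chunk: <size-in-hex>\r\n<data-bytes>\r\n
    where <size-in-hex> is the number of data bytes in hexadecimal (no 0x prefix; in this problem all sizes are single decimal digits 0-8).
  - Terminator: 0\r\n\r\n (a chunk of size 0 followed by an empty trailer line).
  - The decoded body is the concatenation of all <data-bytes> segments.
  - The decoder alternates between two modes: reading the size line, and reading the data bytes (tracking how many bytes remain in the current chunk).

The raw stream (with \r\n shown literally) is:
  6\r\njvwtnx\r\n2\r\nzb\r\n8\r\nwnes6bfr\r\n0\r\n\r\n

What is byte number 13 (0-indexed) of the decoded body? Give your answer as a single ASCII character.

Chunk 1: stream[0..1]='6' size=0x6=6, data at stream[3..9]='jvwtnx' -> body[0..6], body so far='jvwtnx'
Chunk 2: stream[11..12]='2' size=0x2=2, data at stream[14..16]='zb' -> body[6..8], body so far='jvwtnxzb'
Chunk 3: stream[18..19]='8' size=0x8=8, data at stream[21..29]='wnes6bfr' -> body[8..16], body so far='jvwtnxzbwnes6bfr'
Chunk 4: stream[31..32]='0' size=0 (terminator). Final body='jvwtnxzbwnes6bfr' (16 bytes)
Body byte 13 = 'b'

Answer: b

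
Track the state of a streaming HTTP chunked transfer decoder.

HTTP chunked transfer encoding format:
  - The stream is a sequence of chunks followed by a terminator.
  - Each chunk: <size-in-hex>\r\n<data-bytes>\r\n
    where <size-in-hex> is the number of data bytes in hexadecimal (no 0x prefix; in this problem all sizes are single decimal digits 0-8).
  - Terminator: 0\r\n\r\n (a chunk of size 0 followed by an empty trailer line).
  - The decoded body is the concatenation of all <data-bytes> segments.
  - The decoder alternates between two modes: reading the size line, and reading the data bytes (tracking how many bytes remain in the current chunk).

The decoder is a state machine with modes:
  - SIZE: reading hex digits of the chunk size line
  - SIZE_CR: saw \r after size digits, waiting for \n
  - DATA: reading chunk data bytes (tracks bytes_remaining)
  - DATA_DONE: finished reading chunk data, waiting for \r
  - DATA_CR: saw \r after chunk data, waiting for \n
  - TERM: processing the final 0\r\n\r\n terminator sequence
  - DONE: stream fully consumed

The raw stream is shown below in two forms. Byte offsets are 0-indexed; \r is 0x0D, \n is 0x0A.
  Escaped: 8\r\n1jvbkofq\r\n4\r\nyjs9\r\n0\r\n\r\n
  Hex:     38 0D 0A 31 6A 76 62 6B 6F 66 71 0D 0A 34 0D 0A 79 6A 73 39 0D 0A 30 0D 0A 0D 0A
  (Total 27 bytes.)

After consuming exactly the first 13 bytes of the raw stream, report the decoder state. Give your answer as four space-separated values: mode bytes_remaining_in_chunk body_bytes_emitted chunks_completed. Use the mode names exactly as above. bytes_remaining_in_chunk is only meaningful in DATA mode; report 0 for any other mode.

Byte 0 = '8': mode=SIZE remaining=0 emitted=0 chunks_done=0
Byte 1 = 0x0D: mode=SIZE_CR remaining=0 emitted=0 chunks_done=0
Byte 2 = 0x0A: mode=DATA remaining=8 emitted=0 chunks_done=0
Byte 3 = '1': mode=DATA remaining=7 emitted=1 chunks_done=0
Byte 4 = 'j': mode=DATA remaining=6 emitted=2 chunks_done=0
Byte 5 = 'v': mode=DATA remaining=5 emitted=3 chunks_done=0
Byte 6 = 'b': mode=DATA remaining=4 emitted=4 chunks_done=0
Byte 7 = 'k': mode=DATA remaining=3 emitted=5 chunks_done=0
Byte 8 = 'o': mode=DATA remaining=2 emitted=6 chunks_done=0
Byte 9 = 'f': mode=DATA remaining=1 emitted=7 chunks_done=0
Byte 10 = 'q': mode=DATA_DONE remaining=0 emitted=8 chunks_done=0
Byte 11 = 0x0D: mode=DATA_CR remaining=0 emitted=8 chunks_done=0
Byte 12 = 0x0A: mode=SIZE remaining=0 emitted=8 chunks_done=1

Answer: SIZE 0 8 1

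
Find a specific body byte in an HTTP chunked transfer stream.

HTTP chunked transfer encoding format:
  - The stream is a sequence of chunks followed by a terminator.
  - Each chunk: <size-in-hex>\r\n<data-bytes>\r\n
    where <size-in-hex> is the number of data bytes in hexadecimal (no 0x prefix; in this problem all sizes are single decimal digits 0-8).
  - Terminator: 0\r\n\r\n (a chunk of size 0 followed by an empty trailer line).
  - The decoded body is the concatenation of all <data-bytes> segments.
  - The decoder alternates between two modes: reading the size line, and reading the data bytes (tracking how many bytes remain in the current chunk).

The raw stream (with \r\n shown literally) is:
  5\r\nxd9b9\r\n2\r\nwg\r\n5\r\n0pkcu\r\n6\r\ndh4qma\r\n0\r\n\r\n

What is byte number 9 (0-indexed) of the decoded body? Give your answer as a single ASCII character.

Answer: k

Derivation:
Chunk 1: stream[0..1]='5' size=0x5=5, data at stream[3..8]='xd9b9' -> body[0..5], body so far='xd9b9'
Chunk 2: stream[10..11]='2' size=0x2=2, data at stream[13..15]='wg' -> body[5..7], body so far='xd9b9wg'
Chunk 3: stream[17..18]='5' size=0x5=5, data at stream[20..25]='0pkcu' -> body[7..12], body so far='xd9b9wg0pkcu'
Chunk 4: stream[27..28]='6' size=0x6=6, data at stream[30..36]='dh4qma' -> body[12..18], body so far='xd9b9wg0pkcudh4qma'
Chunk 5: stream[38..39]='0' size=0 (terminator). Final body='xd9b9wg0pkcudh4qma' (18 bytes)
Body byte 9 = 'k'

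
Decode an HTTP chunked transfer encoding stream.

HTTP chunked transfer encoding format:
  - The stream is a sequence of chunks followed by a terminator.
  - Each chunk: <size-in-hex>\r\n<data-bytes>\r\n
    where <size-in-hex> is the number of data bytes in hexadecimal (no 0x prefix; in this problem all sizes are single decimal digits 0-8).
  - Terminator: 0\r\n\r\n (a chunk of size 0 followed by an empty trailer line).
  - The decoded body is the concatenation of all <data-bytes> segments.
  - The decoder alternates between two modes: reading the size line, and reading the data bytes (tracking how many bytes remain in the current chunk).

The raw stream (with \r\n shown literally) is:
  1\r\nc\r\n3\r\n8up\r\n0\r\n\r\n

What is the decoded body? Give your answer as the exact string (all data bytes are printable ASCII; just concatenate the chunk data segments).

Chunk 1: stream[0..1]='1' size=0x1=1, data at stream[3..4]='c' -> body[0..1], body so far='c'
Chunk 2: stream[6..7]='3' size=0x3=3, data at stream[9..12]='8up' -> body[1..4], body so far='c8up'
Chunk 3: stream[14..15]='0' size=0 (terminator). Final body='c8up' (4 bytes)

Answer: c8up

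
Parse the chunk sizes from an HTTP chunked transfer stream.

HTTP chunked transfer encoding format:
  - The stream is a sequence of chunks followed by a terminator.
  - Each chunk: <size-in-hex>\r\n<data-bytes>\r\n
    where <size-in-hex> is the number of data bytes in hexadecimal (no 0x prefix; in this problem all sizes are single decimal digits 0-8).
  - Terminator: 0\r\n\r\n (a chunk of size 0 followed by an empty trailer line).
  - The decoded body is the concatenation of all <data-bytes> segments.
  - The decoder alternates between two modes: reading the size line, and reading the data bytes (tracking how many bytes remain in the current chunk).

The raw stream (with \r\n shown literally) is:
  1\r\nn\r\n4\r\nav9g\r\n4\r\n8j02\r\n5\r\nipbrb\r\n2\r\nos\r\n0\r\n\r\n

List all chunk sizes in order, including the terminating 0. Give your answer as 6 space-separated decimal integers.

Answer: 1 4 4 5 2 0

Derivation:
Chunk 1: stream[0..1]='1' size=0x1=1, data at stream[3..4]='n' -> body[0..1], body so far='n'
Chunk 2: stream[6..7]='4' size=0x4=4, data at stream[9..13]='av9g' -> body[1..5], body so far='nav9g'
Chunk 3: stream[15..16]='4' size=0x4=4, data at stream[18..22]='8j02' -> body[5..9], body so far='nav9g8j02'
Chunk 4: stream[24..25]='5' size=0x5=5, data at stream[27..32]='ipbrb' -> body[9..14], body so far='nav9g8j02ipbrb'
Chunk 5: stream[34..35]='2' size=0x2=2, data at stream[37..39]='os' -> body[14..16], body so far='nav9g8j02ipbrbos'
Chunk 6: stream[41..42]='0' size=0 (terminator). Final body='nav9g8j02ipbrbos' (16 bytes)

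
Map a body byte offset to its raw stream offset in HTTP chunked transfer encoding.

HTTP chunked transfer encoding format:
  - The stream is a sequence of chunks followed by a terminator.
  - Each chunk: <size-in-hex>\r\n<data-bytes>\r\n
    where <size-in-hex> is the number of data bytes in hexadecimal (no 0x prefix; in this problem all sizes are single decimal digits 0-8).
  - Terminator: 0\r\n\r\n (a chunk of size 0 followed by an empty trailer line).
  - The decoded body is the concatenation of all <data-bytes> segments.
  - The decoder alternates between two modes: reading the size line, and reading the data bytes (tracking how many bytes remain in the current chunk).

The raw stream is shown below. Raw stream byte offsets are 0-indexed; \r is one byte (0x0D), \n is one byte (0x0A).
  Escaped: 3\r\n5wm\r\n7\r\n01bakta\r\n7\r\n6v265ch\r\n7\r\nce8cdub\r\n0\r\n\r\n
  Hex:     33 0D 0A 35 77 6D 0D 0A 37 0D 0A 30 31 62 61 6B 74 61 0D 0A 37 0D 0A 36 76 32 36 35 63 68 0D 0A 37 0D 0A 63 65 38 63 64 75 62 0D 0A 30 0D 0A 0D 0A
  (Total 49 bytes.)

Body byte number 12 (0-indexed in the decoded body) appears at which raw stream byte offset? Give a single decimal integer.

Answer: 25

Derivation:
Chunk 1: stream[0..1]='3' size=0x3=3, data at stream[3..6]='5wm' -> body[0..3], body so far='5wm'
Chunk 2: stream[8..9]='7' size=0x7=7, data at stream[11..18]='01bakta' -> body[3..10], body so far='5wm01bakta'
Chunk 3: stream[20..21]='7' size=0x7=7, data at stream[23..30]='6v265ch' -> body[10..17], body so far='5wm01bakta6v265ch'
Chunk 4: stream[32..33]='7' size=0x7=7, data at stream[35..42]='ce8cdub' -> body[17..24], body so far='5wm01bakta6v265chce8cdub'
Chunk 5: stream[44..45]='0' size=0 (terminator). Final body='5wm01bakta6v265chce8cdub' (24 bytes)
Body byte 12 at stream offset 25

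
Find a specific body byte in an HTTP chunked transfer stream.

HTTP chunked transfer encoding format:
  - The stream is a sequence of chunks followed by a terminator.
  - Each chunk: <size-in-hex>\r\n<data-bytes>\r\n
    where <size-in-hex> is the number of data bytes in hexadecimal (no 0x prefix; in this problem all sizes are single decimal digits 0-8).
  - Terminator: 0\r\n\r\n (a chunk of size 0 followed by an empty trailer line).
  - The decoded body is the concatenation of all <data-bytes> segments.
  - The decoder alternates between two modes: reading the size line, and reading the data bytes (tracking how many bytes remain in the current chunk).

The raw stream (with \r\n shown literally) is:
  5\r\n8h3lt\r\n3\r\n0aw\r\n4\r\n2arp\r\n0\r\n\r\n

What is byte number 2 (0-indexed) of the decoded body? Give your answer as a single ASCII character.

Chunk 1: stream[0..1]='5' size=0x5=5, data at stream[3..8]='8h3lt' -> body[0..5], body so far='8h3lt'
Chunk 2: stream[10..11]='3' size=0x3=3, data at stream[13..16]='0aw' -> body[5..8], body so far='8h3lt0aw'
Chunk 3: stream[18..19]='4' size=0x4=4, data at stream[21..25]='2arp' -> body[8..12], body so far='8h3lt0aw2arp'
Chunk 4: stream[27..28]='0' size=0 (terminator). Final body='8h3lt0aw2arp' (12 bytes)
Body byte 2 = '3'

Answer: 3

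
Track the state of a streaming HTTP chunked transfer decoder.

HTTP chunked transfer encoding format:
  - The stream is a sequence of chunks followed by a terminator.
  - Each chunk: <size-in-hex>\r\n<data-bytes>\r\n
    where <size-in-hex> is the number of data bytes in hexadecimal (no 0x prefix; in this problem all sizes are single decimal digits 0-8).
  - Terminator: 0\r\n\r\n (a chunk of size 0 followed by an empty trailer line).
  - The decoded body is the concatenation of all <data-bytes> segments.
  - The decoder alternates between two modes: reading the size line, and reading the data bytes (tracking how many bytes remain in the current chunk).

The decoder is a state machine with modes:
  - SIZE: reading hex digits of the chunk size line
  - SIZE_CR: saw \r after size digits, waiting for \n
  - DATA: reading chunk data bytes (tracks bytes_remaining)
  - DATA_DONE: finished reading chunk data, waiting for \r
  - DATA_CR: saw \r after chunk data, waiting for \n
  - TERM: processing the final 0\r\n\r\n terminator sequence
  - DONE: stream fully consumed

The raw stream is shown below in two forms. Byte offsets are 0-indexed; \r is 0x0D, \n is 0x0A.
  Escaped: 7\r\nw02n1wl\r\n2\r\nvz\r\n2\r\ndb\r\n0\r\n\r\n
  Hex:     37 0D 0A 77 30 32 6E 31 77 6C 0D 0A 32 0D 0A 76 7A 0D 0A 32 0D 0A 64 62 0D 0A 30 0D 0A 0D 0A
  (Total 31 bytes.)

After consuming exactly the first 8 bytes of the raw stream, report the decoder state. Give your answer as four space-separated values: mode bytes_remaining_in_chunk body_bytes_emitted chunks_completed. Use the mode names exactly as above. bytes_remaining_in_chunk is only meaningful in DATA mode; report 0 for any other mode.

Byte 0 = '7': mode=SIZE remaining=0 emitted=0 chunks_done=0
Byte 1 = 0x0D: mode=SIZE_CR remaining=0 emitted=0 chunks_done=0
Byte 2 = 0x0A: mode=DATA remaining=7 emitted=0 chunks_done=0
Byte 3 = 'w': mode=DATA remaining=6 emitted=1 chunks_done=0
Byte 4 = '0': mode=DATA remaining=5 emitted=2 chunks_done=0
Byte 5 = '2': mode=DATA remaining=4 emitted=3 chunks_done=0
Byte 6 = 'n': mode=DATA remaining=3 emitted=4 chunks_done=0
Byte 7 = '1': mode=DATA remaining=2 emitted=5 chunks_done=0

Answer: DATA 2 5 0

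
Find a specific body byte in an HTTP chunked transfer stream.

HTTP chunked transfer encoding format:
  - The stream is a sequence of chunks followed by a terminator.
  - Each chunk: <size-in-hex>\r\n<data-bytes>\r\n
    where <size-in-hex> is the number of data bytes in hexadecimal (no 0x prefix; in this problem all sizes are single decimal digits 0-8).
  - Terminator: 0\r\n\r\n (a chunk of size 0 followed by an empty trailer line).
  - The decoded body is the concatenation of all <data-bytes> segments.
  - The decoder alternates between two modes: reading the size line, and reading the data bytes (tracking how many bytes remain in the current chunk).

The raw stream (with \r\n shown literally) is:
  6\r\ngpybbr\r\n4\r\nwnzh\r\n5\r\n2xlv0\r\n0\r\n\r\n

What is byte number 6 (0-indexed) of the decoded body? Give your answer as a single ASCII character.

Chunk 1: stream[0..1]='6' size=0x6=6, data at stream[3..9]='gpybbr' -> body[0..6], body so far='gpybbr'
Chunk 2: stream[11..12]='4' size=0x4=4, data at stream[14..18]='wnzh' -> body[6..10], body so far='gpybbrwnzh'
Chunk 3: stream[20..21]='5' size=0x5=5, data at stream[23..28]='2xlv0' -> body[10..15], body so far='gpybbrwnzh2xlv0'
Chunk 4: stream[30..31]='0' size=0 (terminator). Final body='gpybbrwnzh2xlv0' (15 bytes)
Body byte 6 = 'w'

Answer: w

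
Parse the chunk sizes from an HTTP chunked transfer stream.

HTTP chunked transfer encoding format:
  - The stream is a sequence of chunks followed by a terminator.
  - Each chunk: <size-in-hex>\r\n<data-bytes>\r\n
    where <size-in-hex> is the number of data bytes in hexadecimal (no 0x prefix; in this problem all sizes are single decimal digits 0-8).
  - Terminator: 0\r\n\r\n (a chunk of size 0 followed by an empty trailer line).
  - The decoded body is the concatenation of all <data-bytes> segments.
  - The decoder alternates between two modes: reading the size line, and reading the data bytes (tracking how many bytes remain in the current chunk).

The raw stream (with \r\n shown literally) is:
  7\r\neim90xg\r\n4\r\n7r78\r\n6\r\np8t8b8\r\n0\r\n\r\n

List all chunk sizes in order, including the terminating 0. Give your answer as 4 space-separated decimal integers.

Answer: 7 4 6 0

Derivation:
Chunk 1: stream[0..1]='7' size=0x7=7, data at stream[3..10]='eim90xg' -> body[0..7], body so far='eim90xg'
Chunk 2: stream[12..13]='4' size=0x4=4, data at stream[15..19]='7r78' -> body[7..11], body so far='eim90xg7r78'
Chunk 3: stream[21..22]='6' size=0x6=6, data at stream[24..30]='p8t8b8' -> body[11..17], body so far='eim90xg7r78p8t8b8'
Chunk 4: stream[32..33]='0' size=0 (terminator). Final body='eim90xg7r78p8t8b8' (17 bytes)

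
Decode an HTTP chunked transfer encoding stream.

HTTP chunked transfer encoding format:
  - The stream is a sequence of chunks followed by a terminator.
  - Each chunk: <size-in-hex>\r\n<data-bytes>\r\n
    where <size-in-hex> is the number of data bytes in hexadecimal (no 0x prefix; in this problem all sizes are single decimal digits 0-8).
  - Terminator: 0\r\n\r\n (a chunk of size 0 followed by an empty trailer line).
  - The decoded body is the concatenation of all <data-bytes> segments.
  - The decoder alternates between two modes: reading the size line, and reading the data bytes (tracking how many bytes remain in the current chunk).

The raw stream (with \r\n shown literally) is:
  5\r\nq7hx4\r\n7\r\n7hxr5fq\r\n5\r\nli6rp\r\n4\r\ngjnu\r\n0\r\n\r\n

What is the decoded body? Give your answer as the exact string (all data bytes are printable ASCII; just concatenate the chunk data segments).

Answer: q7hx47hxr5fqli6rpgjnu

Derivation:
Chunk 1: stream[0..1]='5' size=0x5=5, data at stream[3..8]='q7hx4' -> body[0..5], body so far='q7hx4'
Chunk 2: stream[10..11]='7' size=0x7=7, data at stream[13..20]='7hxr5fq' -> body[5..12], body so far='q7hx47hxr5fq'
Chunk 3: stream[22..23]='5' size=0x5=5, data at stream[25..30]='li6rp' -> body[12..17], body so far='q7hx47hxr5fqli6rp'
Chunk 4: stream[32..33]='4' size=0x4=4, data at stream[35..39]='gjnu' -> body[17..21], body so far='q7hx47hxr5fqli6rpgjnu'
Chunk 5: stream[41..42]='0' size=0 (terminator). Final body='q7hx47hxr5fqli6rpgjnu' (21 bytes)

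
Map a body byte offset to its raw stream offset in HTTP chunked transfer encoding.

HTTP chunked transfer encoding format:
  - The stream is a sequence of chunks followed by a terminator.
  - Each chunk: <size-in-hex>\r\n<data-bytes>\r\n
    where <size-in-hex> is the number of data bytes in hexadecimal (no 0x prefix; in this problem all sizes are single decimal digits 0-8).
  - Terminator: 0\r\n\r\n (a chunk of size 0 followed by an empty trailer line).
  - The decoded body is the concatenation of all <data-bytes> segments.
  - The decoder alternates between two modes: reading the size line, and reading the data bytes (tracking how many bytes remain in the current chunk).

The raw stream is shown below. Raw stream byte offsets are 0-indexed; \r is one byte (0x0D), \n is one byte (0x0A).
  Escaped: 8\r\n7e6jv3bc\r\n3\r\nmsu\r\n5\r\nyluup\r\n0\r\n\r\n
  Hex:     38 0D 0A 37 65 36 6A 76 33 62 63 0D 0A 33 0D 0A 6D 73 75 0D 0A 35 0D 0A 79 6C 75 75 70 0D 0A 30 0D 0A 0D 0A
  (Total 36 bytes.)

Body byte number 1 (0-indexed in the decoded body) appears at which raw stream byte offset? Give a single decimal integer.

Answer: 4

Derivation:
Chunk 1: stream[0..1]='8' size=0x8=8, data at stream[3..11]='7e6jv3bc' -> body[0..8], body so far='7e6jv3bc'
Chunk 2: stream[13..14]='3' size=0x3=3, data at stream[16..19]='msu' -> body[8..11], body so far='7e6jv3bcmsu'
Chunk 3: stream[21..22]='5' size=0x5=5, data at stream[24..29]='yluup' -> body[11..16], body so far='7e6jv3bcmsuyluup'
Chunk 4: stream[31..32]='0' size=0 (terminator). Final body='7e6jv3bcmsuyluup' (16 bytes)
Body byte 1 at stream offset 4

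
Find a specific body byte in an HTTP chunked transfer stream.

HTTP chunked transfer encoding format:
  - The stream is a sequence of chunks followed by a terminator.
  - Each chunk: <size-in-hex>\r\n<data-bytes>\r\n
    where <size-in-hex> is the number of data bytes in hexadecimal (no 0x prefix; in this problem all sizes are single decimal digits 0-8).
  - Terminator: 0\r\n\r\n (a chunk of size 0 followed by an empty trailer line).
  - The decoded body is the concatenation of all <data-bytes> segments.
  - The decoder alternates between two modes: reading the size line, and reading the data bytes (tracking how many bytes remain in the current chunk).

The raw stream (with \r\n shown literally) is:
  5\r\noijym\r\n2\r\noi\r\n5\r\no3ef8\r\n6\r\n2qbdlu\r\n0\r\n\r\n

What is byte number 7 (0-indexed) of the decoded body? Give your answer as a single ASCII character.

Chunk 1: stream[0..1]='5' size=0x5=5, data at stream[3..8]='oijym' -> body[0..5], body so far='oijym'
Chunk 2: stream[10..11]='2' size=0x2=2, data at stream[13..15]='oi' -> body[5..7], body so far='oijymoi'
Chunk 3: stream[17..18]='5' size=0x5=5, data at stream[20..25]='o3ef8' -> body[7..12], body so far='oijymoio3ef8'
Chunk 4: stream[27..28]='6' size=0x6=6, data at stream[30..36]='2qbdlu' -> body[12..18], body so far='oijymoio3ef82qbdlu'
Chunk 5: stream[38..39]='0' size=0 (terminator). Final body='oijymoio3ef82qbdlu' (18 bytes)
Body byte 7 = 'o'

Answer: o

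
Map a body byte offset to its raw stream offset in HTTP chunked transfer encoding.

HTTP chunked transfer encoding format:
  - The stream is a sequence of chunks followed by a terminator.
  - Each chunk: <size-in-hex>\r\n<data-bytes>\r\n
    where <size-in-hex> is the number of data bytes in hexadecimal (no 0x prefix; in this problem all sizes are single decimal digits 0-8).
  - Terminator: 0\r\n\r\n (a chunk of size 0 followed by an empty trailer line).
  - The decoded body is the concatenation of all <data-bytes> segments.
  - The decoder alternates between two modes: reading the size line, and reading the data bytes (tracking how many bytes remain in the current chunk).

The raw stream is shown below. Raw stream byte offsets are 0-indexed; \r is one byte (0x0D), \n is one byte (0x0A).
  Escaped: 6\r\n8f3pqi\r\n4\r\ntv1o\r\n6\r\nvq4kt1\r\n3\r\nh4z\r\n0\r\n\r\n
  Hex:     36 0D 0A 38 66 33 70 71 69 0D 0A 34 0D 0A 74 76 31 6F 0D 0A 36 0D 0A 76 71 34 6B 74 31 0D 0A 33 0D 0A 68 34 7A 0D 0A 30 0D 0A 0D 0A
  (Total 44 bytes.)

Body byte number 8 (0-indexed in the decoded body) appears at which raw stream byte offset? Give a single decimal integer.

Chunk 1: stream[0..1]='6' size=0x6=6, data at stream[3..9]='8f3pqi' -> body[0..6], body so far='8f3pqi'
Chunk 2: stream[11..12]='4' size=0x4=4, data at stream[14..18]='tv1o' -> body[6..10], body so far='8f3pqitv1o'
Chunk 3: stream[20..21]='6' size=0x6=6, data at stream[23..29]='vq4kt1' -> body[10..16], body so far='8f3pqitv1ovq4kt1'
Chunk 4: stream[31..32]='3' size=0x3=3, data at stream[34..37]='h4z' -> body[16..19], body so far='8f3pqitv1ovq4kt1h4z'
Chunk 5: stream[39..40]='0' size=0 (terminator). Final body='8f3pqitv1ovq4kt1h4z' (19 bytes)
Body byte 8 at stream offset 16

Answer: 16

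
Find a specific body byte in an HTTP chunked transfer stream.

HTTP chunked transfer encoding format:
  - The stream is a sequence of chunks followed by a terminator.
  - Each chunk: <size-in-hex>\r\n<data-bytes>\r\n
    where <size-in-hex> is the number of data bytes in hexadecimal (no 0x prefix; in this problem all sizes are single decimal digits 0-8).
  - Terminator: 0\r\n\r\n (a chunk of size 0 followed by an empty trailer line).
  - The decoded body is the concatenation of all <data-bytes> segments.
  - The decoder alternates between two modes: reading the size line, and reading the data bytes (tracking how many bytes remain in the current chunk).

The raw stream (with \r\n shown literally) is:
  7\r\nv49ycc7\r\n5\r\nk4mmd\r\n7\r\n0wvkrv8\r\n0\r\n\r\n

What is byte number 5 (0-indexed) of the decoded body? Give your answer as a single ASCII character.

Answer: c

Derivation:
Chunk 1: stream[0..1]='7' size=0x7=7, data at stream[3..10]='v49ycc7' -> body[0..7], body so far='v49ycc7'
Chunk 2: stream[12..13]='5' size=0x5=5, data at stream[15..20]='k4mmd' -> body[7..12], body so far='v49ycc7k4mmd'
Chunk 3: stream[22..23]='7' size=0x7=7, data at stream[25..32]='0wvkrv8' -> body[12..19], body so far='v49ycc7k4mmd0wvkrv8'
Chunk 4: stream[34..35]='0' size=0 (terminator). Final body='v49ycc7k4mmd0wvkrv8' (19 bytes)
Body byte 5 = 'c'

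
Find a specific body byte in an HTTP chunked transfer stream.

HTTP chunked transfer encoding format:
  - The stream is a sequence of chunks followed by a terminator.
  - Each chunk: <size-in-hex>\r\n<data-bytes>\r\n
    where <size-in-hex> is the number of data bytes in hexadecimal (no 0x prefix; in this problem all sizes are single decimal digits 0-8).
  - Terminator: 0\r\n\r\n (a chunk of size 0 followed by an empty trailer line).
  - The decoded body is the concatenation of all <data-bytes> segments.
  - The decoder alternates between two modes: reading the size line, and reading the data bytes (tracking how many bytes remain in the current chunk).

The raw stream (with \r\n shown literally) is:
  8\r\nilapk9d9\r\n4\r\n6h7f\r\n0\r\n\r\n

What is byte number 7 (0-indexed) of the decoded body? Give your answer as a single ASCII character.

Answer: 9

Derivation:
Chunk 1: stream[0..1]='8' size=0x8=8, data at stream[3..11]='ilapk9d9' -> body[0..8], body so far='ilapk9d9'
Chunk 2: stream[13..14]='4' size=0x4=4, data at stream[16..20]='6h7f' -> body[8..12], body so far='ilapk9d96h7f'
Chunk 3: stream[22..23]='0' size=0 (terminator). Final body='ilapk9d96h7f' (12 bytes)
Body byte 7 = '9'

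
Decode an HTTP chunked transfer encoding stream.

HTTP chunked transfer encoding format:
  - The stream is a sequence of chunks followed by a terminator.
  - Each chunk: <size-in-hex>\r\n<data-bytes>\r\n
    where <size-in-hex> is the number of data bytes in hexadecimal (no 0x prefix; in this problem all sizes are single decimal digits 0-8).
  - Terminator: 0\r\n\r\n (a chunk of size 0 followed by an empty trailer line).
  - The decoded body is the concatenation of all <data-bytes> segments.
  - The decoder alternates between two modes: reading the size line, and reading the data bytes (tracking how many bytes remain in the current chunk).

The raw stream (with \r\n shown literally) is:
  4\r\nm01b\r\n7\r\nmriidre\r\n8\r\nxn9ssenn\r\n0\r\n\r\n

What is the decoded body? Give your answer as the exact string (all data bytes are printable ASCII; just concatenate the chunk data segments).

Answer: m01bmriidrexn9ssenn

Derivation:
Chunk 1: stream[0..1]='4' size=0x4=4, data at stream[3..7]='m01b' -> body[0..4], body so far='m01b'
Chunk 2: stream[9..10]='7' size=0x7=7, data at stream[12..19]='mriidre' -> body[4..11], body so far='m01bmriidre'
Chunk 3: stream[21..22]='8' size=0x8=8, data at stream[24..32]='xn9ssenn' -> body[11..19], body so far='m01bmriidrexn9ssenn'
Chunk 4: stream[34..35]='0' size=0 (terminator). Final body='m01bmriidrexn9ssenn' (19 bytes)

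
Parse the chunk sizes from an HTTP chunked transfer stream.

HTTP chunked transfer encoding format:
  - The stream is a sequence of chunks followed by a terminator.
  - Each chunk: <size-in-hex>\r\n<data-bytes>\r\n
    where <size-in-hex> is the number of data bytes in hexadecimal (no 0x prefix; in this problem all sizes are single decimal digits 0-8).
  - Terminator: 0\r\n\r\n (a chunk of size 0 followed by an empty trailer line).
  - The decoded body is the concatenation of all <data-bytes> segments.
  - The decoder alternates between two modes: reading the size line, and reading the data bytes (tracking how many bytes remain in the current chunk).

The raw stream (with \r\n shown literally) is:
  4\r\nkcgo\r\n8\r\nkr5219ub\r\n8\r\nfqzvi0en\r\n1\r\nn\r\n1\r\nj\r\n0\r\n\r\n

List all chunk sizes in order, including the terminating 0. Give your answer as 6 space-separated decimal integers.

Answer: 4 8 8 1 1 0

Derivation:
Chunk 1: stream[0..1]='4' size=0x4=4, data at stream[3..7]='kcgo' -> body[0..4], body so far='kcgo'
Chunk 2: stream[9..10]='8' size=0x8=8, data at stream[12..20]='kr5219ub' -> body[4..12], body so far='kcgokr5219ub'
Chunk 3: stream[22..23]='8' size=0x8=8, data at stream[25..33]='fqzvi0en' -> body[12..20], body so far='kcgokr5219ubfqzvi0en'
Chunk 4: stream[35..36]='1' size=0x1=1, data at stream[38..39]='n' -> body[20..21], body so far='kcgokr5219ubfqzvi0enn'
Chunk 5: stream[41..42]='1' size=0x1=1, data at stream[44..45]='j' -> body[21..22], body so far='kcgokr5219ubfqzvi0ennj'
Chunk 6: stream[47..48]='0' size=0 (terminator). Final body='kcgokr5219ubfqzvi0ennj' (22 bytes)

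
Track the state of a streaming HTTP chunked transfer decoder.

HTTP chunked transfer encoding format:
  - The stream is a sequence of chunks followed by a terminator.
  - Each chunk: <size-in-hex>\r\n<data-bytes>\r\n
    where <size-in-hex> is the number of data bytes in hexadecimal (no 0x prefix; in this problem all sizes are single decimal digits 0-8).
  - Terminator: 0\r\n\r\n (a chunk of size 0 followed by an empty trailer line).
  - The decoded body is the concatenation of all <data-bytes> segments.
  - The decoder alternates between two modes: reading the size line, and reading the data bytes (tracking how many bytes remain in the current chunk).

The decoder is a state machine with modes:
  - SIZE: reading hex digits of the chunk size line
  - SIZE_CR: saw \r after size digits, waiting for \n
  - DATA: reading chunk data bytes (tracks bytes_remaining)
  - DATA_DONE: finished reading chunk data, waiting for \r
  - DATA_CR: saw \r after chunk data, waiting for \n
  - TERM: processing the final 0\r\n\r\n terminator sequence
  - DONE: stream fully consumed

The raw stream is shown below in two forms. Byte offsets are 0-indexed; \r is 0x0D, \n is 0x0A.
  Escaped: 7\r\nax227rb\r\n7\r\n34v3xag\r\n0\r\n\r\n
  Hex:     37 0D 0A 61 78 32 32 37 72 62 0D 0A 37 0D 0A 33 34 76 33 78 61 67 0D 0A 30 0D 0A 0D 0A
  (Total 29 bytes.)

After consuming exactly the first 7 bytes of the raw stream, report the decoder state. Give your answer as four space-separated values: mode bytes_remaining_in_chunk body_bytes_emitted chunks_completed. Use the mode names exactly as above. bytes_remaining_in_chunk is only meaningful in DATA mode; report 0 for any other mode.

Byte 0 = '7': mode=SIZE remaining=0 emitted=0 chunks_done=0
Byte 1 = 0x0D: mode=SIZE_CR remaining=0 emitted=0 chunks_done=0
Byte 2 = 0x0A: mode=DATA remaining=7 emitted=0 chunks_done=0
Byte 3 = 'a': mode=DATA remaining=6 emitted=1 chunks_done=0
Byte 4 = 'x': mode=DATA remaining=5 emitted=2 chunks_done=0
Byte 5 = '2': mode=DATA remaining=4 emitted=3 chunks_done=0
Byte 6 = '2': mode=DATA remaining=3 emitted=4 chunks_done=0

Answer: DATA 3 4 0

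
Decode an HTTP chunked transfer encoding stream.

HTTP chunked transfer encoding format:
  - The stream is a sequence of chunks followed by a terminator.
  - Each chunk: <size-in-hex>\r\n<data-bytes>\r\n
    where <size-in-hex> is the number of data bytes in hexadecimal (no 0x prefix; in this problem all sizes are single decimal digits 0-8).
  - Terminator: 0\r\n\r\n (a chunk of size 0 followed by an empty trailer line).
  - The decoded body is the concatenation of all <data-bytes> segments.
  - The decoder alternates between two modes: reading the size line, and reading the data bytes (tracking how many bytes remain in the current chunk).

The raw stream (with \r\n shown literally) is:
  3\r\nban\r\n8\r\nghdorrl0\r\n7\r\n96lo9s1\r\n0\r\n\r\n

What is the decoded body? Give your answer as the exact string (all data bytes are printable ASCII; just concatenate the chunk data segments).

Chunk 1: stream[0..1]='3' size=0x3=3, data at stream[3..6]='ban' -> body[0..3], body so far='ban'
Chunk 2: stream[8..9]='8' size=0x8=8, data at stream[11..19]='ghdorrl0' -> body[3..11], body so far='banghdorrl0'
Chunk 3: stream[21..22]='7' size=0x7=7, data at stream[24..31]='96lo9s1' -> body[11..18], body so far='banghdorrl096lo9s1'
Chunk 4: stream[33..34]='0' size=0 (terminator). Final body='banghdorrl096lo9s1' (18 bytes)

Answer: banghdorrl096lo9s1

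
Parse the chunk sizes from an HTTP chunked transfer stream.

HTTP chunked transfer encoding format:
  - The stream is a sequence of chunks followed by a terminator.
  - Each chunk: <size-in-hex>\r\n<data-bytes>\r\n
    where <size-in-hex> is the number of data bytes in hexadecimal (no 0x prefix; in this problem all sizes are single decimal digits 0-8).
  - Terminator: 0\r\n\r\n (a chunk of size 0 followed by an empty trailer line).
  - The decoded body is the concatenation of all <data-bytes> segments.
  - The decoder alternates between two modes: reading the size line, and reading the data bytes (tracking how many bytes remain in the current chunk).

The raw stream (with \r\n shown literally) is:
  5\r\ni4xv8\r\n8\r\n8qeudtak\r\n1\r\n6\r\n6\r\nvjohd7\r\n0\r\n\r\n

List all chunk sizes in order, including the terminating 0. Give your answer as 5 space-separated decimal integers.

Answer: 5 8 1 6 0

Derivation:
Chunk 1: stream[0..1]='5' size=0x5=5, data at stream[3..8]='i4xv8' -> body[0..5], body so far='i4xv8'
Chunk 2: stream[10..11]='8' size=0x8=8, data at stream[13..21]='8qeudtak' -> body[5..13], body so far='i4xv88qeudtak'
Chunk 3: stream[23..24]='1' size=0x1=1, data at stream[26..27]='6' -> body[13..14], body so far='i4xv88qeudtak6'
Chunk 4: stream[29..30]='6' size=0x6=6, data at stream[32..38]='vjohd7' -> body[14..20], body so far='i4xv88qeudtak6vjohd7'
Chunk 5: stream[40..41]='0' size=0 (terminator). Final body='i4xv88qeudtak6vjohd7' (20 bytes)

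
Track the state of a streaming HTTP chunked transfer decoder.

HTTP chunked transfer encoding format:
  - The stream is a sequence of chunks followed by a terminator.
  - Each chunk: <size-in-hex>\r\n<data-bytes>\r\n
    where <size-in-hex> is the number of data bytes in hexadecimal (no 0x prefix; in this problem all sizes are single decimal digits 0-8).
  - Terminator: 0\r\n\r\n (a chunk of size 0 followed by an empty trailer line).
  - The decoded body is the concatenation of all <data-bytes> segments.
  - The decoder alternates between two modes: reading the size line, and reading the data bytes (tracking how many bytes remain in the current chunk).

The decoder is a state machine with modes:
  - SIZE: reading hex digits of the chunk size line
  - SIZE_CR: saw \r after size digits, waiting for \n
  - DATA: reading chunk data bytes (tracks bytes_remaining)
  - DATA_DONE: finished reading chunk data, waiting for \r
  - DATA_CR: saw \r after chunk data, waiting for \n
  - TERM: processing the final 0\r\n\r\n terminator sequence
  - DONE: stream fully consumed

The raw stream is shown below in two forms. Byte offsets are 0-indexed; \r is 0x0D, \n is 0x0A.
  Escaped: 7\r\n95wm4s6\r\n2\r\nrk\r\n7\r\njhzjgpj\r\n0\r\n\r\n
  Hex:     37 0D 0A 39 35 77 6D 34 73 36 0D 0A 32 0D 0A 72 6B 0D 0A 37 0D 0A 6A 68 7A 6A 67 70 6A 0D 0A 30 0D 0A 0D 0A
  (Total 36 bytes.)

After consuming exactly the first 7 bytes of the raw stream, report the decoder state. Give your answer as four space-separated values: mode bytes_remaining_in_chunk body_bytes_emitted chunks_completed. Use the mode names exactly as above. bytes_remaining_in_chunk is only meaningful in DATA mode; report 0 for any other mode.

Answer: DATA 3 4 0

Derivation:
Byte 0 = '7': mode=SIZE remaining=0 emitted=0 chunks_done=0
Byte 1 = 0x0D: mode=SIZE_CR remaining=0 emitted=0 chunks_done=0
Byte 2 = 0x0A: mode=DATA remaining=7 emitted=0 chunks_done=0
Byte 3 = '9': mode=DATA remaining=6 emitted=1 chunks_done=0
Byte 4 = '5': mode=DATA remaining=5 emitted=2 chunks_done=0
Byte 5 = 'w': mode=DATA remaining=4 emitted=3 chunks_done=0
Byte 6 = 'm': mode=DATA remaining=3 emitted=4 chunks_done=0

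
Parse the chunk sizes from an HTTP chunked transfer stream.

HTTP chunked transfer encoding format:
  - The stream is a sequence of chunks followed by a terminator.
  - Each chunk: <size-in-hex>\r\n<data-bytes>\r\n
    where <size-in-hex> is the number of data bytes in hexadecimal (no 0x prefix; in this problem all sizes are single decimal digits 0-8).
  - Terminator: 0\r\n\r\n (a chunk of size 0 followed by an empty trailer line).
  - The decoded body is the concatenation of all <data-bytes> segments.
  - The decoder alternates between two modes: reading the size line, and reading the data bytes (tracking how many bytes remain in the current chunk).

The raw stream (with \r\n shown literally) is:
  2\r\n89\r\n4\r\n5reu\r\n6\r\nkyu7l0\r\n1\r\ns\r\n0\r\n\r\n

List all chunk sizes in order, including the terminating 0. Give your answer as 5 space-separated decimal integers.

Chunk 1: stream[0..1]='2' size=0x2=2, data at stream[3..5]='89' -> body[0..2], body so far='89'
Chunk 2: stream[7..8]='4' size=0x4=4, data at stream[10..14]='5reu' -> body[2..6], body so far='895reu'
Chunk 3: stream[16..17]='6' size=0x6=6, data at stream[19..25]='kyu7l0' -> body[6..12], body so far='895reukyu7l0'
Chunk 4: stream[27..28]='1' size=0x1=1, data at stream[30..31]='s' -> body[12..13], body so far='895reukyu7l0s'
Chunk 5: stream[33..34]='0' size=0 (terminator). Final body='895reukyu7l0s' (13 bytes)

Answer: 2 4 6 1 0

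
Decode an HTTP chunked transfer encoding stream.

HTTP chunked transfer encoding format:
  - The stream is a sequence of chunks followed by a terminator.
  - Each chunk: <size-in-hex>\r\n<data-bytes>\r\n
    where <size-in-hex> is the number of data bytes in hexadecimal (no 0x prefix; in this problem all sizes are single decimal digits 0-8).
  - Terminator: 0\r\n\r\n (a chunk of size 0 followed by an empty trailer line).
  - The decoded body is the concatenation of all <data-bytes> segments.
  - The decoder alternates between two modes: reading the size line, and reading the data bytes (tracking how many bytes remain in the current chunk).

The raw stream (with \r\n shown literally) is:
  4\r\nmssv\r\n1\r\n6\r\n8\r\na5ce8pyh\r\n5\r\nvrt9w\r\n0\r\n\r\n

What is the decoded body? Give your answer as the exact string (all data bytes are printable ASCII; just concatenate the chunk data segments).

Answer: mssv6a5ce8pyhvrt9w

Derivation:
Chunk 1: stream[0..1]='4' size=0x4=4, data at stream[3..7]='mssv' -> body[0..4], body so far='mssv'
Chunk 2: stream[9..10]='1' size=0x1=1, data at stream[12..13]='6' -> body[4..5], body so far='mssv6'
Chunk 3: stream[15..16]='8' size=0x8=8, data at stream[18..26]='a5ce8pyh' -> body[5..13], body so far='mssv6a5ce8pyh'
Chunk 4: stream[28..29]='5' size=0x5=5, data at stream[31..36]='vrt9w' -> body[13..18], body so far='mssv6a5ce8pyhvrt9w'
Chunk 5: stream[38..39]='0' size=0 (terminator). Final body='mssv6a5ce8pyhvrt9w' (18 bytes)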